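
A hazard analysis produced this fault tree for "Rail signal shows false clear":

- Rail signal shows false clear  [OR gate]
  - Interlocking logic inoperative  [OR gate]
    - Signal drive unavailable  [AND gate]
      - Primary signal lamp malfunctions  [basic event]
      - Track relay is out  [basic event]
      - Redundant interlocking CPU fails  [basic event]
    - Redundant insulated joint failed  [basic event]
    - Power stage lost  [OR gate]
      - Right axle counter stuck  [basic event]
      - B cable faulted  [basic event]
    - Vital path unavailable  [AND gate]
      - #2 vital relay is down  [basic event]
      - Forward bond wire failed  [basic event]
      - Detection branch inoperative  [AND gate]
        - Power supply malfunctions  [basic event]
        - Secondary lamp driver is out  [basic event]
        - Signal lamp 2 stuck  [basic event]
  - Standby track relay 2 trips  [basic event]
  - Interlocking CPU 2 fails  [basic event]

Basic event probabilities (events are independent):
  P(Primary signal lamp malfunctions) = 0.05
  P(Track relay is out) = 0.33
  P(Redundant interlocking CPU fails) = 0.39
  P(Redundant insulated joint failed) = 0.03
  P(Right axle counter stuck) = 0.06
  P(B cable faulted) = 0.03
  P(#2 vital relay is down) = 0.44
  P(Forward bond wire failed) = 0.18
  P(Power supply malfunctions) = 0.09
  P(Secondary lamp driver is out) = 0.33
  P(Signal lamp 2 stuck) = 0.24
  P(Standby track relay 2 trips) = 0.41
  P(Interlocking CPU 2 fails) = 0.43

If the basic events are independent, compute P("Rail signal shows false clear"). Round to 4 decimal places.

P(Signal drive unavailable) [AND] = 0.05 × 0.33 × 0.39 = 0.006435
P(Power stage lost) [OR] = 1 − (1−0.06) × (1−0.03) = 0.088200
P(Detection branch inoperative) [AND] = 0.09 × 0.33 × 0.24 = 0.007128
P(Vital path unavailable) [AND] = 0.44 × 0.18 × 0.007128 = 0.000565
P(Interlocking logic inoperative) [OR] = 1 − (1−0.006435) × (1−0.03) × (1−0.088200) × (1−0.000565) = 0.121742
P(Rail signal shows false clear) [OR] = 1 − (1−0.121742) × (1−0.41) × (1−0.43) = 0.704642
Rounded to 4 decimal places: P(Rail signal shows false clear) ≈ 0.7046.

0.7046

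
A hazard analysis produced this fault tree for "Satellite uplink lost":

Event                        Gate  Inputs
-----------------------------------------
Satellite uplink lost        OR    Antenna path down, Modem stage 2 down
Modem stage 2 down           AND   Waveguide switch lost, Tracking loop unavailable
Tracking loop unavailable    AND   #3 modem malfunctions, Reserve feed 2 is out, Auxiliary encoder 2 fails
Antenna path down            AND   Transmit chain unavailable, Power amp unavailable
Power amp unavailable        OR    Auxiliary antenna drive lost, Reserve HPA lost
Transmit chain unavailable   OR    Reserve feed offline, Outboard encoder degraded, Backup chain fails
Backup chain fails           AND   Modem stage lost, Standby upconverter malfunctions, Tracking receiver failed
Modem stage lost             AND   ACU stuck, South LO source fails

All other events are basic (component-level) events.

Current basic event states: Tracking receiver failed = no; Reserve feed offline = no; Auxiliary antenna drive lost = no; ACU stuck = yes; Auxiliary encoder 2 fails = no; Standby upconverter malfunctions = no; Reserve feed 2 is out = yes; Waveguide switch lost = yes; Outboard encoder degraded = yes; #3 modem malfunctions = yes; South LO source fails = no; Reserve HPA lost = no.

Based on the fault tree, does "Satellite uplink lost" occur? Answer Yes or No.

Modem stage lost [AND]: ACU stuck=occurs, South LO source fails=not → not all inputs occur → does not occur.
Backup chain fails [AND]: Modem stage lost=not, Standby upconverter malfunctions=not, Tracking receiver failed=not → not all inputs occur → does not occur.
Transmit chain unavailable [OR]: Reserve feed offline=not, Outboard encoder degraded=occurs, Backup chain fails=not → at least one input occurs → occurs.
Power amp unavailable [OR]: Auxiliary antenna drive lost=not, Reserve HPA lost=not → no input occurs → does not occur.
Antenna path down [AND]: Transmit chain unavailable=occurs, Power amp unavailable=not → not all inputs occur → does not occur.
Tracking loop unavailable [AND]: #3 modem malfunctions=occurs, Reserve feed 2 is out=occurs, Auxiliary encoder 2 fails=not → not all inputs occur → does not occur.
Modem stage 2 down [AND]: Waveguide switch lost=occurs, Tracking loop unavailable=not → not all inputs occur → does not occur.
Satellite uplink lost [OR]: Antenna path down=not, Modem stage 2 down=not → no input occurs → does not occur.

No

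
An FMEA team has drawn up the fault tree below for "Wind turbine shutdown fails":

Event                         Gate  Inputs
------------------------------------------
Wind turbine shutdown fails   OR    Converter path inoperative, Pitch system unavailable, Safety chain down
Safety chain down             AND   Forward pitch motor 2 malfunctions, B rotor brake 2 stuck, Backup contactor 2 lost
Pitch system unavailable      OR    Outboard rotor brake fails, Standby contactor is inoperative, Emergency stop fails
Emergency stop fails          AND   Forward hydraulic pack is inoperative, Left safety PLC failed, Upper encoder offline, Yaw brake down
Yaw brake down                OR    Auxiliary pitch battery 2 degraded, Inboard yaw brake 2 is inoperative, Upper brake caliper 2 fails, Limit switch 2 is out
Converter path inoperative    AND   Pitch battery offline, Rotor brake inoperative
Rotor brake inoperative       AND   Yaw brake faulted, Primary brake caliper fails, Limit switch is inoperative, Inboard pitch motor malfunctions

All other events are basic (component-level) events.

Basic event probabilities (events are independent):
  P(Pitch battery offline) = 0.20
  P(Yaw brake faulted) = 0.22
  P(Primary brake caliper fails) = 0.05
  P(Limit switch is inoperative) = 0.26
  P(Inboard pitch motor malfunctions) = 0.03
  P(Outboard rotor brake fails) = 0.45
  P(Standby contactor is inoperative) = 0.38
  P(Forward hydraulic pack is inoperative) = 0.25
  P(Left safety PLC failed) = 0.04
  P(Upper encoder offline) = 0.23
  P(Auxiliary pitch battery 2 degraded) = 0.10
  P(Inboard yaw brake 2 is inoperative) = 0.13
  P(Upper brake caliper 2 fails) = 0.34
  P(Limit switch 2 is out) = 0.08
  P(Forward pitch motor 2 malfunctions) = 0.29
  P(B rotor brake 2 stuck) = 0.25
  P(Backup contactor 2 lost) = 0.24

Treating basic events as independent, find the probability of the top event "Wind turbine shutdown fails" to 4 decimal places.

P(Rotor brake inoperative) [AND] = 0.22 × 0.05 × 0.26 × 0.03 = 0.000086
P(Converter path inoperative) [AND] = 0.20 × 0.000086 = 0.000017
P(Yaw brake down) [OR] = 1 − (1−0.10) × (1−0.13) × (1−0.34) × (1−0.08) = 0.524562
P(Emergency stop fails) [AND] = 0.25 × 0.04 × 0.23 × 0.524562 = 0.001206
P(Pitch system unavailable) [OR] = 1 − (1−0.45) × (1−0.38) × (1−0.001206) = 0.659411
P(Safety chain down) [AND] = 0.29 × 0.25 × 0.24 = 0.017400
P(Wind turbine shutdown fails) [OR] = 1 − (1−0.000017) × (1−0.659411) × (1−0.017400) = 0.665343
Rounded to 4 decimal places: P(Wind turbine shutdown fails) ≈ 0.6653.

0.6653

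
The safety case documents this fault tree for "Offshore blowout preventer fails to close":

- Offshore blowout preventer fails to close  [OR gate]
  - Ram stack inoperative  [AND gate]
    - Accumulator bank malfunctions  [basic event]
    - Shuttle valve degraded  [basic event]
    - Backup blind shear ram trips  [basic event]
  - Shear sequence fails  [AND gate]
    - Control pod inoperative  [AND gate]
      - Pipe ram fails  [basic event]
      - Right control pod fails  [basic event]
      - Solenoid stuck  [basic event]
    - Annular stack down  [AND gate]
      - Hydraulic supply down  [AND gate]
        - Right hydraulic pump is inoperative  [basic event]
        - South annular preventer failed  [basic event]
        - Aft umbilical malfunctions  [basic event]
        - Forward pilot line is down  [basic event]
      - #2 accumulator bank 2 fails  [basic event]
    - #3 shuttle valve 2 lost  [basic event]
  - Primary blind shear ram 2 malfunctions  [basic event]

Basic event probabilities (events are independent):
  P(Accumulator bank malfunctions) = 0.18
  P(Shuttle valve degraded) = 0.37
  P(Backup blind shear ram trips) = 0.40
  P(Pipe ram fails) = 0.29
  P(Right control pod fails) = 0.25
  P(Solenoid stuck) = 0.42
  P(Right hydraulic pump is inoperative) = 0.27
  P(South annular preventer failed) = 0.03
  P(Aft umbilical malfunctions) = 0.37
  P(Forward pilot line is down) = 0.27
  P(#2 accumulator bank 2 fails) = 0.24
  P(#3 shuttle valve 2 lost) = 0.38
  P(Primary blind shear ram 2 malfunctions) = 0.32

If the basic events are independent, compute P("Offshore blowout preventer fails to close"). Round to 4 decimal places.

P(Ram stack inoperative) [AND] = 0.18 × 0.37 × 0.40 = 0.026640
P(Control pod inoperative) [AND] = 0.29 × 0.25 × 0.42 = 0.030450
P(Hydraulic supply down) [AND] = 0.27 × 0.03 × 0.37 × 0.27 = 0.000809
P(Annular stack down) [AND] = 0.000809 × 0.24 = 0.000194
P(Shear sequence fails) [AND] = 0.030450 × 0.000194 × 0.38 = 0.000002
P(Offshore blowout preventer fails to close) [OR] = 1 − (1−0.026640) × (1−0.000002) × (1−0.32) = 0.338117
Rounded to 4 decimal places: P(Offshore blowout preventer fails to close) ≈ 0.3381.

0.3381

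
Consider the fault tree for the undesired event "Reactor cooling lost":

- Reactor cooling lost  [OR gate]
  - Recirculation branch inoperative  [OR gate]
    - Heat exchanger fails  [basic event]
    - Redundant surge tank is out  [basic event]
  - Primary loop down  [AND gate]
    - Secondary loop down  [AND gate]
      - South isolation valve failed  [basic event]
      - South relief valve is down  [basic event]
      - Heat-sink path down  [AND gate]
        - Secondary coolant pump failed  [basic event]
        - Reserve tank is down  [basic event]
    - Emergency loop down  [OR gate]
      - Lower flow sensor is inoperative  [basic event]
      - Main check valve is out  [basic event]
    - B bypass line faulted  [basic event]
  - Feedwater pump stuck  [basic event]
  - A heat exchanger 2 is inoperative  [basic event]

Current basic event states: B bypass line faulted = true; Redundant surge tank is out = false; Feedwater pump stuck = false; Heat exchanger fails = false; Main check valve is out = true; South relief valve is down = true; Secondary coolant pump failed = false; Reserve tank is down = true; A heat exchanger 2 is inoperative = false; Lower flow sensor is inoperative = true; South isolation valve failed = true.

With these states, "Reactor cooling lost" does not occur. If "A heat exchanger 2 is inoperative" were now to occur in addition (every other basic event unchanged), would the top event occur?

Counterfactual: set "A heat exchanger 2 is inoperative" to occurred.
Recirculation branch inoperative [OR]: Heat exchanger fails=not, Redundant surge tank is out=not → no input occurs → does not occur.
Heat-sink path down [AND]: Secondary coolant pump failed=not, Reserve tank is down=occurs → not all inputs occur → does not occur.
Secondary loop down [AND]: South isolation valve failed=occurs, South relief valve is down=occurs, Heat-sink path down=not → not all inputs occur → does not occur.
Emergency loop down [OR]: Lower flow sensor is inoperative=occurs, Main check valve is out=occurs → at least one input occurs → occurs.
Primary loop down [AND]: Secondary loop down=not, Emergency loop down=occurs, B bypass line faulted=occurs → not all inputs occur → does not occur.
Reactor cooling lost [OR]: Recirculation branch inoperative=not, Primary loop down=not, Feedwater pump stuck=not, A heat exchanger 2 is inoperative=occurs → at least one input occurs → occurs.

Yes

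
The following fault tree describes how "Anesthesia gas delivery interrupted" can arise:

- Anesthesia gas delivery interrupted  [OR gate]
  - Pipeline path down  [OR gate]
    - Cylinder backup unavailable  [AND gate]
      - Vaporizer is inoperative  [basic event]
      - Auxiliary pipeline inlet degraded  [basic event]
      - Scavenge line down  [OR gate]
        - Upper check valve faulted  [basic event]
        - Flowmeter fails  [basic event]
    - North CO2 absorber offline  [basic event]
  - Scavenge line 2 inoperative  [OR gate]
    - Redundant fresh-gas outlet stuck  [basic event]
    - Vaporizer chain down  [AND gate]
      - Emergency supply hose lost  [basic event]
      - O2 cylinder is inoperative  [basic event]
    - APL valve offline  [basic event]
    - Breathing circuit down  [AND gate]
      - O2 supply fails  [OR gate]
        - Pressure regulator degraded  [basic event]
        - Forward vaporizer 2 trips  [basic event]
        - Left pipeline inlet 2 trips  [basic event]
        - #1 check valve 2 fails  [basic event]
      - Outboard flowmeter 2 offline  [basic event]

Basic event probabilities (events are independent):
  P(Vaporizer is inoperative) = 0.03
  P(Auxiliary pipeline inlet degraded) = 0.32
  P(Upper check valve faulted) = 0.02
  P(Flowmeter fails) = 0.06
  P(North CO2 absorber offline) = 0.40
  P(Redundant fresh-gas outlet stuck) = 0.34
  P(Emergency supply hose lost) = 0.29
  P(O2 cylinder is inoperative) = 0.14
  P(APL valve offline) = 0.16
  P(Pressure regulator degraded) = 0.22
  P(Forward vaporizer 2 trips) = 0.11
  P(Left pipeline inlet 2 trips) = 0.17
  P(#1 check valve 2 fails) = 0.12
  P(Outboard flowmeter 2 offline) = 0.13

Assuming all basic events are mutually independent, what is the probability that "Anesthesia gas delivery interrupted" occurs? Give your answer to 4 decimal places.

0.7015

P(Scavenge line down) [OR] = 1 − (1−0.02) × (1−0.06) = 0.078800
P(Cylinder backup unavailable) [AND] = 0.03 × 0.32 × 0.078800 = 0.000756
P(Pipeline path down) [OR] = 1 − (1−0.000756) × (1−0.40) = 0.400454
P(Vaporizer chain down) [AND] = 0.29 × 0.14 = 0.040600
P(O2 supply fails) [OR] = 1 − (1−0.22) × (1−0.11) × (1−0.17) × (1−0.12) = 0.492956
P(Breathing circuit down) [AND] = 0.492956 × 0.13 = 0.064084
P(Scavenge line 2 inoperative) [OR] = 1 − (1−0.34) × (1−0.040600) × (1−0.16) × (1−0.064084) = 0.502194
P(Anesthesia gas delivery interrupted) [OR] = 1 − (1−0.400454) × (1−0.502194) = 0.701542
Rounded to 4 decimal places: P(Anesthesia gas delivery interrupted) ≈ 0.7015.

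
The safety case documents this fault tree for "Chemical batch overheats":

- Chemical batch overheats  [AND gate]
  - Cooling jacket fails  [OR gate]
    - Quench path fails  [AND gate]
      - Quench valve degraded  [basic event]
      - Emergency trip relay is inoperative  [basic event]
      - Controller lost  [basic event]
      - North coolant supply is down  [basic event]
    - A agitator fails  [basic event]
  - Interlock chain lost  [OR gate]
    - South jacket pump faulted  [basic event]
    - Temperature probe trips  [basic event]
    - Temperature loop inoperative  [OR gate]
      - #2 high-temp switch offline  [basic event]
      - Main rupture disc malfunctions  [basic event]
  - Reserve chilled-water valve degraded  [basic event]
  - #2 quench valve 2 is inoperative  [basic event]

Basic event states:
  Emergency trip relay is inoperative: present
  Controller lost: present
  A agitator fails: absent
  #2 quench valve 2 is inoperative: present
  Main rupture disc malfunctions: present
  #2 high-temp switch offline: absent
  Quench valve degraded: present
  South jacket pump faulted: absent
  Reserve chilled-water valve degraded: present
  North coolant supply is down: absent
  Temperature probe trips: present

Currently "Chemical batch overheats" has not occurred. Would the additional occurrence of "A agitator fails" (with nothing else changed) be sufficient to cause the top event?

Counterfactual: set "A agitator fails" to occurred.
Quench path fails [AND]: Quench valve degraded=occurs, Emergency trip relay is inoperative=occurs, Controller lost=occurs, North coolant supply is down=not → not all inputs occur → does not occur.
Cooling jacket fails [OR]: Quench path fails=not, A agitator fails=occurs → at least one input occurs → occurs.
Temperature loop inoperative [OR]: #2 high-temp switch offline=not, Main rupture disc malfunctions=occurs → at least one input occurs → occurs.
Interlock chain lost [OR]: South jacket pump faulted=not, Temperature probe trips=occurs, Temperature loop inoperative=occurs → at least one input occurs → occurs.
Chemical batch overheats [AND]: Cooling jacket fails=occurs, Interlock chain lost=occurs, Reserve chilled-water valve degraded=occurs, #2 quench valve 2 is inoperative=occurs → all inputs occur → occurs.

Yes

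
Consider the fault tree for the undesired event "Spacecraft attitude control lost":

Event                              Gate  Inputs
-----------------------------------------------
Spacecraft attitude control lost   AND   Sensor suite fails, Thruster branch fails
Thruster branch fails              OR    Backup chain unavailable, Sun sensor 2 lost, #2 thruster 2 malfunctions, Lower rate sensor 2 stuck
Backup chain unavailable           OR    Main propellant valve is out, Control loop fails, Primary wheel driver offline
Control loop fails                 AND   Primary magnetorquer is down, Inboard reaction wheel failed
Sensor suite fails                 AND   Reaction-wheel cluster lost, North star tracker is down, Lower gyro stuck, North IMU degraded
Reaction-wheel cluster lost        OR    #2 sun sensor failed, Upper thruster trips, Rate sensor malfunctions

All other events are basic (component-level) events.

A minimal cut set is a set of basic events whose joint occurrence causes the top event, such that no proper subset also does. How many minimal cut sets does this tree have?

18

Reaction-wheel cluster lost [OR]: union of children's cut sets → 3 cut set(s).
Sensor suite fails [AND]: one cut set from each child combined → 3 × 1 × 1 × 1 = 3 cut set(s).
Control loop fails [AND]: one cut set from each child combined → 1 × 1 = 1 cut set(s).
Backup chain unavailable [OR]: union of children's cut sets → 3 cut set(s).
Thruster branch fails [OR]: union of children's cut sets → 6 cut set(s).
Spacecraft attitude control lost [AND]: one cut set from each child combined → 3 × 6 = 18 cut set(s).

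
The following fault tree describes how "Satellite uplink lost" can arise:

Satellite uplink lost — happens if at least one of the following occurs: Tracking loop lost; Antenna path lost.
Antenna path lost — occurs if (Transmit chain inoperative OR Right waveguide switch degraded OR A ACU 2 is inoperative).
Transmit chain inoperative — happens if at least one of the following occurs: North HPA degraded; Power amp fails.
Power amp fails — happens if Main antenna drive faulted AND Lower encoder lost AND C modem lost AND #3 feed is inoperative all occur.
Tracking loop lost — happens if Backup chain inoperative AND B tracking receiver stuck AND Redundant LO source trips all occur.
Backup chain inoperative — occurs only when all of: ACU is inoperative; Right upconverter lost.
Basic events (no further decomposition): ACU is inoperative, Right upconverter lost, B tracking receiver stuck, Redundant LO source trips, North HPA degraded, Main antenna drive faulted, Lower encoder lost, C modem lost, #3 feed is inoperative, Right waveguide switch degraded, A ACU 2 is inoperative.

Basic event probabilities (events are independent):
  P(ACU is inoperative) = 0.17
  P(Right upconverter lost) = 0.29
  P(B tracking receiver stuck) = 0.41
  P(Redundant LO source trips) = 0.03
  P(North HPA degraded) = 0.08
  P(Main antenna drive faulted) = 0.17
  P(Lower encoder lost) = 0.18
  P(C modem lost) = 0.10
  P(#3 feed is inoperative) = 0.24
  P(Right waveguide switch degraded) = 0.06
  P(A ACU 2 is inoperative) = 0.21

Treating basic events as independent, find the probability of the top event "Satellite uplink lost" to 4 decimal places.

0.3177

P(Backup chain inoperative) [AND] = 0.17 × 0.29 = 0.049300
P(Tracking loop lost) [AND] = 0.049300 × 0.41 × 0.03 = 0.000606
P(Power amp fails) [AND] = 0.17 × 0.18 × 0.10 × 0.24 = 0.000734
P(Transmit chain inoperative) [OR] = 1 − (1−0.08) × (1−0.000734) = 0.080675
P(Antenna path lost) [OR] = 1 − (1−0.080675) × (1−0.06) × (1−0.21) = 0.317309
P(Satellite uplink lost) [OR] = 1 − (1−0.000606) × (1−0.317309) = 0.317723
Rounded to 4 decimal places: P(Satellite uplink lost) ≈ 0.3177.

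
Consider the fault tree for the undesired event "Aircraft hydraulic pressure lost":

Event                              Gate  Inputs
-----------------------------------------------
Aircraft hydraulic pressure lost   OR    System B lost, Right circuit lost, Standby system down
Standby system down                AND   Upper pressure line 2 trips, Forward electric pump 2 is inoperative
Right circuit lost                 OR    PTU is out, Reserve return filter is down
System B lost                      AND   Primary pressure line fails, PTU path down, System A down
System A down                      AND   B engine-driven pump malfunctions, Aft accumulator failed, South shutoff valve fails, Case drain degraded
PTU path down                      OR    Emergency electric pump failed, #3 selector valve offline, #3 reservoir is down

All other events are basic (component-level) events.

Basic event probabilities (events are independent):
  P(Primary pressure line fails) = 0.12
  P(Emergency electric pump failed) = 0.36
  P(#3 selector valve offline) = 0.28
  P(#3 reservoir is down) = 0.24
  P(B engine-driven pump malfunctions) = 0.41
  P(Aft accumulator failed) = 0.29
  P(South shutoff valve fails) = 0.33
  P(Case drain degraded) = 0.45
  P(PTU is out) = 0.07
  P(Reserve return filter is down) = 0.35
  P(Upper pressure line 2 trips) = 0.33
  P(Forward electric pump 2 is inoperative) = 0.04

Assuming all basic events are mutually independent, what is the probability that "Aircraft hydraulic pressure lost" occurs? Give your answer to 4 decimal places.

P(PTU path down) [OR] = 1 − (1−0.36) × (1−0.28) × (1−0.24) = 0.649792
P(System A down) [AND] = 0.41 × 0.29 × 0.33 × 0.45 = 0.017657
P(System B lost) [AND] = 0.12 × 0.649792 × 0.017657 = 0.001377
P(Right circuit lost) [OR] = 1 − (1−0.07) × (1−0.35) = 0.395500
P(Standby system down) [AND] = 0.33 × 0.04 = 0.013200
P(Aircraft hydraulic pressure lost) [OR] = 1 − (1−0.001377) × (1−0.395500) × (1−0.013200) = 0.404301
Rounded to 4 decimal places: P(Aircraft hydraulic pressure lost) ≈ 0.4043.

0.4043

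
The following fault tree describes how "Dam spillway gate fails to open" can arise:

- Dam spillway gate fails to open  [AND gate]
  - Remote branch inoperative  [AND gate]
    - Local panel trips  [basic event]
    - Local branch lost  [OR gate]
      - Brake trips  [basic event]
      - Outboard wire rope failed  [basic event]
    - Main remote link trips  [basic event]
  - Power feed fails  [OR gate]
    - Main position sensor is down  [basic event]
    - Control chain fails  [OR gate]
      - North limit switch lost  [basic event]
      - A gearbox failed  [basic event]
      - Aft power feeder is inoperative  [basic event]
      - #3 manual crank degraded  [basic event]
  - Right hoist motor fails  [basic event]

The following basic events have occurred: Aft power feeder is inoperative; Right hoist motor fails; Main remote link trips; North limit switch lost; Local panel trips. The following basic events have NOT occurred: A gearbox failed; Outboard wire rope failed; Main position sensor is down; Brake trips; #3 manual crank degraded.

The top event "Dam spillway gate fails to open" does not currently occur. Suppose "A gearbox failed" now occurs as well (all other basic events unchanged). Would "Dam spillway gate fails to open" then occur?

Counterfactual: set "A gearbox failed" to occurred.
Local branch lost [OR]: Brake trips=not, Outboard wire rope failed=not → no input occurs → does not occur.
Remote branch inoperative [AND]: Local panel trips=occurs, Local branch lost=not, Main remote link trips=occurs → not all inputs occur → does not occur.
Control chain fails [OR]: North limit switch lost=occurs, A gearbox failed=occurs, Aft power feeder is inoperative=occurs, #3 manual crank degraded=not → at least one input occurs → occurs.
Power feed fails [OR]: Main position sensor is down=not, Control chain fails=occurs → at least one input occurs → occurs.
Dam spillway gate fails to open [AND]: Remote branch inoperative=not, Power feed fails=occurs, Right hoist motor fails=occurs → not all inputs occur → does not occur.

No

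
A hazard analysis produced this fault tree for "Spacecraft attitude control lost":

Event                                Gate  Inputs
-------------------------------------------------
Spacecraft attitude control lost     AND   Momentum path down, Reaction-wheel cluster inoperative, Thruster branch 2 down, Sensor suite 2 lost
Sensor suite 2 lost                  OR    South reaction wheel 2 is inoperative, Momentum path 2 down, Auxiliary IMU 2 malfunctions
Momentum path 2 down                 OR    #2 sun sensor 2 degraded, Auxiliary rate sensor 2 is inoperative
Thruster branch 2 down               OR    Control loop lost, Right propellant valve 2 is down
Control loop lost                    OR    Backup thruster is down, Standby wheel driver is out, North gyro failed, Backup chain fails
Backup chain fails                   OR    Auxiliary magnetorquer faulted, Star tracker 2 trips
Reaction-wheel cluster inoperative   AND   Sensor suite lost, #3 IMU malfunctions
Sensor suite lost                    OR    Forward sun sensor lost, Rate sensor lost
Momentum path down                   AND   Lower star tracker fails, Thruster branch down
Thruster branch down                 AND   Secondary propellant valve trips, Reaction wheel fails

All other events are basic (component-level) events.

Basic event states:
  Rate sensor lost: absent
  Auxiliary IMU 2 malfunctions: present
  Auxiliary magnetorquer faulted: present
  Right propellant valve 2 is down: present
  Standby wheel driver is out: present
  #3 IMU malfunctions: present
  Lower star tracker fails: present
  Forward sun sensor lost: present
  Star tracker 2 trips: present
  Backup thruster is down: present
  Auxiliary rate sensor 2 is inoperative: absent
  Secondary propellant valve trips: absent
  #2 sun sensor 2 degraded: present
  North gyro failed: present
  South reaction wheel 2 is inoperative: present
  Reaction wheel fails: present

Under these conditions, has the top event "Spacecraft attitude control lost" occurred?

No

Thruster branch down [AND]: Secondary propellant valve trips=not, Reaction wheel fails=occurs → not all inputs occur → does not occur.
Momentum path down [AND]: Lower star tracker fails=occurs, Thruster branch down=not → not all inputs occur → does not occur.
Sensor suite lost [OR]: Forward sun sensor lost=occurs, Rate sensor lost=not → at least one input occurs → occurs.
Reaction-wheel cluster inoperative [AND]: Sensor suite lost=occurs, #3 IMU malfunctions=occurs → all inputs occur → occurs.
Backup chain fails [OR]: Auxiliary magnetorquer faulted=occurs, Star tracker 2 trips=occurs → at least one input occurs → occurs.
Control loop lost [OR]: Backup thruster is down=occurs, Standby wheel driver is out=occurs, North gyro failed=occurs, Backup chain fails=occurs → at least one input occurs → occurs.
Thruster branch 2 down [OR]: Control loop lost=occurs, Right propellant valve 2 is down=occurs → at least one input occurs → occurs.
Momentum path 2 down [OR]: #2 sun sensor 2 degraded=occurs, Auxiliary rate sensor 2 is inoperative=not → at least one input occurs → occurs.
Sensor suite 2 lost [OR]: South reaction wheel 2 is inoperative=occurs, Momentum path 2 down=occurs, Auxiliary IMU 2 malfunctions=occurs → at least one input occurs → occurs.
Spacecraft attitude control lost [AND]: Momentum path down=not, Reaction-wheel cluster inoperative=occurs, Thruster branch 2 down=occurs, Sensor suite 2 lost=occurs → not all inputs occur → does not occur.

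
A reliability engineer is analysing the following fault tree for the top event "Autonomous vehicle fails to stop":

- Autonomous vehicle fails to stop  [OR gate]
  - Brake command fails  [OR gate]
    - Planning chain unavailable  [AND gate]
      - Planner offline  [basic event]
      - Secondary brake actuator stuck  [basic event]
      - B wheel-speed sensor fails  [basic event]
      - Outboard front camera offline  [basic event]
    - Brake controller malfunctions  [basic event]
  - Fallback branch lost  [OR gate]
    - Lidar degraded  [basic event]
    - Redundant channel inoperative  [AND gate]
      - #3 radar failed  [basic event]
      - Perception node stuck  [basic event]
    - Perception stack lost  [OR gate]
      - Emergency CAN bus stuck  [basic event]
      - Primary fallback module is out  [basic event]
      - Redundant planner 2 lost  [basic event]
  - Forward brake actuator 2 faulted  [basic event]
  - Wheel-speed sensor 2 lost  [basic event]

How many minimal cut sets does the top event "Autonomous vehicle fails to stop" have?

Planning chain unavailable [AND]: one cut set from each child combined → 1 × 1 × 1 × 1 = 1 cut set(s).
Brake command fails [OR]: union of children's cut sets → 2 cut set(s).
Redundant channel inoperative [AND]: one cut set from each child combined → 1 × 1 = 1 cut set(s).
Perception stack lost [OR]: union of children's cut sets → 3 cut set(s).
Fallback branch lost [OR]: union of children's cut sets → 5 cut set(s).
Autonomous vehicle fails to stop [OR]: union of children's cut sets → 9 cut set(s).
Minimal cut sets: {B wheel-speed sensor fails, Outboard front camera offline, Planner offline, Secondary brake actuator stuck}; {Brake controller malfunctions}; {Lidar degraded}; {#3 radar failed, Perception node stuck}; {Emergency CAN bus stuck}; {Primary fallback module is out}; {Redundant planner 2 lost}; {Forward brake actuator 2 faulted}; {Wheel-speed sensor 2 lost}.

9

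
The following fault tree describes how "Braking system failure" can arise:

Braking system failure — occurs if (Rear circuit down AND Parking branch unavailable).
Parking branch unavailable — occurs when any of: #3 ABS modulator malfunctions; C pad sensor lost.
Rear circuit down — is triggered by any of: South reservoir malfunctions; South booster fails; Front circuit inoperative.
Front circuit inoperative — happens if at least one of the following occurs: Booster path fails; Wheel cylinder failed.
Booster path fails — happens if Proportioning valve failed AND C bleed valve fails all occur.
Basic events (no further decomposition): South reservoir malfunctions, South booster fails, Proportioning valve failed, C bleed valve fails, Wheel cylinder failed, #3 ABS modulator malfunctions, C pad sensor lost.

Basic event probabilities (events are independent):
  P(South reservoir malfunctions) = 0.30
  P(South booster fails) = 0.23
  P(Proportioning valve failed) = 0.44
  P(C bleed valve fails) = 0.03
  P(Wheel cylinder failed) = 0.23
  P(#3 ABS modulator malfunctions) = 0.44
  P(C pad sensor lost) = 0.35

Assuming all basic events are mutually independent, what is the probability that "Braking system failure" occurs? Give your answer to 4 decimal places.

0.3755

P(Booster path fails) [AND] = 0.44 × 0.03 = 0.013200
P(Front circuit inoperative) [OR] = 1 − (1−0.013200) × (1−0.23) = 0.240164
P(Rear circuit down) [OR] = 1 − (1−0.30) × (1−0.23) × (1−0.240164) = 0.590448
P(Parking branch unavailable) [OR] = 1 − (1−0.44) × (1−0.35) = 0.636000
P(Braking system failure) [AND] = 0.590448 × 0.636000 = 0.375525
Rounded to 4 decimal places: P(Braking system failure) ≈ 0.3755.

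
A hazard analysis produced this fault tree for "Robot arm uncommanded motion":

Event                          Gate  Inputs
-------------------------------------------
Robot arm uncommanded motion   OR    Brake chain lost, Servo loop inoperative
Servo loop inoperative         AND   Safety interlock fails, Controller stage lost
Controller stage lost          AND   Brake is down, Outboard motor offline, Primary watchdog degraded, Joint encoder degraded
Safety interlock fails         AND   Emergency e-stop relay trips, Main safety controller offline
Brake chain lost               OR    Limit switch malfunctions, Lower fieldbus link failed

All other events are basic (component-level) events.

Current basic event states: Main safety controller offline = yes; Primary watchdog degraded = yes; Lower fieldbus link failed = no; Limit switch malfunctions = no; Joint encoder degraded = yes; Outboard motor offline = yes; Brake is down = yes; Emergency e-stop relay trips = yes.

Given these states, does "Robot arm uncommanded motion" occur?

Brake chain lost [OR]: Limit switch malfunctions=not, Lower fieldbus link failed=not → no input occurs → does not occur.
Safety interlock fails [AND]: Emergency e-stop relay trips=occurs, Main safety controller offline=occurs → all inputs occur → occurs.
Controller stage lost [AND]: Brake is down=occurs, Outboard motor offline=occurs, Primary watchdog degraded=occurs, Joint encoder degraded=occurs → all inputs occur → occurs.
Servo loop inoperative [AND]: Safety interlock fails=occurs, Controller stage lost=occurs → all inputs occur → occurs.
Robot arm uncommanded motion [OR]: Brake chain lost=not, Servo loop inoperative=occurs → at least one input occurs → occurs.

Yes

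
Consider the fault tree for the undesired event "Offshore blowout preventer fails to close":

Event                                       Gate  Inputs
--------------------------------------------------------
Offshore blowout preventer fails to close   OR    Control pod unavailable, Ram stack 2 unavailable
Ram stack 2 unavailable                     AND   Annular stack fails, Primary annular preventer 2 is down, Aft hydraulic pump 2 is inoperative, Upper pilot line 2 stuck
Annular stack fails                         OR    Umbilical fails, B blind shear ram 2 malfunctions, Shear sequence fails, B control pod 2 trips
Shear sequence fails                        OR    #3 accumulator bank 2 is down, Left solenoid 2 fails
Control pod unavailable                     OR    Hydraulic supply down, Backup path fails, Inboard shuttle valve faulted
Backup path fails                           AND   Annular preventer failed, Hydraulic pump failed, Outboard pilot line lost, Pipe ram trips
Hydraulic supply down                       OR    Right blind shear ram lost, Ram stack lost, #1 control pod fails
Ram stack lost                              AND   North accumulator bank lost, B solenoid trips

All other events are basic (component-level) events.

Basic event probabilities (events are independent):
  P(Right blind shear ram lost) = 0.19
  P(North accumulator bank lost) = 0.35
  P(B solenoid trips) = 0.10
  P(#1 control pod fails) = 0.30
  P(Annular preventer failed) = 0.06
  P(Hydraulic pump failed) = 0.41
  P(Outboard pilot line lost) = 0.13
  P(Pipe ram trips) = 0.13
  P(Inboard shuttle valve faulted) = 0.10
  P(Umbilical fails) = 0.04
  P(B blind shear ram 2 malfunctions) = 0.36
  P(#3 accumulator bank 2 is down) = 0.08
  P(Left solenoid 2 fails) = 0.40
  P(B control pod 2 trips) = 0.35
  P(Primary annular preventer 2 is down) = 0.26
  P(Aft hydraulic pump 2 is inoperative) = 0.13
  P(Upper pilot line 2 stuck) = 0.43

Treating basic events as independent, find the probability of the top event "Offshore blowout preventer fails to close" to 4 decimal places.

0.5133

P(Ram stack lost) [AND] = 0.35 × 0.10 = 0.035000
P(Hydraulic supply down) [OR] = 1 − (1−0.19) × (1−0.035000) × (1−0.30) = 0.452845
P(Backup path fails) [AND] = 0.06 × 0.41 × 0.13 × 0.13 = 0.000416
P(Control pod unavailable) [OR] = 1 − (1−0.452845) × (1−0.000416) × (1−0.10) = 0.507765
P(Shear sequence fails) [OR] = 1 − (1−0.08) × (1−0.40) = 0.448000
P(Annular stack fails) [OR] = 1 − (1−0.04) × (1−0.36) × (1−0.448000) × (1−0.35) = 0.779553
P(Ram stack 2 unavailable) [AND] = 0.779553 × 0.26 × 0.13 × 0.43 = 0.011330
P(Offshore blowout preventer fails to close) [OR] = 1 − (1−0.507765) × (1−0.011330) = 0.513342
Rounded to 4 decimal places: P(Offshore blowout preventer fails to close) ≈ 0.5133.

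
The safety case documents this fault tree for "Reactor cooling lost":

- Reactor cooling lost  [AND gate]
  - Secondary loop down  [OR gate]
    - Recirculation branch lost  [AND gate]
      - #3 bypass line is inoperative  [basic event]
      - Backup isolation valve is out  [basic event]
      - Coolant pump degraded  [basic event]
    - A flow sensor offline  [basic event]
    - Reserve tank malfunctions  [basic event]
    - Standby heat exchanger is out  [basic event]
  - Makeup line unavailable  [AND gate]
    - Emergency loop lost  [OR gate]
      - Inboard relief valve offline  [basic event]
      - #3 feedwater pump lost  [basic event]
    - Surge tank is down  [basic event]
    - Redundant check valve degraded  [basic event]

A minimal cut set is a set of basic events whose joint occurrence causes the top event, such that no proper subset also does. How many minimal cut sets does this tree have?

8

Recirculation branch lost [AND]: one cut set from each child combined → 1 × 1 × 1 = 1 cut set(s).
Secondary loop down [OR]: union of children's cut sets → 4 cut set(s).
Emergency loop lost [OR]: union of children's cut sets → 2 cut set(s).
Makeup line unavailable [AND]: one cut set from each child combined → 2 × 1 × 1 = 2 cut set(s).
Reactor cooling lost [AND]: one cut set from each child combined → 4 × 2 = 8 cut set(s).
Minimal cut sets: {#3 bypass line is inoperative, Backup isolation valve is out, Coolant pump degraded, Inboard relief valve offline, Redundant check valve degraded, Surge tank is down}; {#3 bypass line is inoperative, #3 feedwater pump lost, Backup isolation valve is out, Coolant pump degraded, Redundant check valve degraded, Surge tank is down}; {A flow sensor offline, Inboard relief valve offline, Redundant check valve degraded, Surge tank is down}; {#3 feedwater pump lost, A flow sensor offline, Redundant check valve degraded, Surge tank is down}; {Inboard relief valve offline, Redundant check valve degraded, Reserve tank malfunctions, Surge tank is down}; {#3 feedwater pump lost, Redundant check valve degraded, Reserve tank malfunctions, Surge tank is down}; {Inboard relief valve offline, Redundant check valve degraded, Standby heat exchanger is out, Surge tank is down}; {#3 feedwater pump lost, Redundant check valve degraded, Standby heat exchanger is out, Surge tank is down}.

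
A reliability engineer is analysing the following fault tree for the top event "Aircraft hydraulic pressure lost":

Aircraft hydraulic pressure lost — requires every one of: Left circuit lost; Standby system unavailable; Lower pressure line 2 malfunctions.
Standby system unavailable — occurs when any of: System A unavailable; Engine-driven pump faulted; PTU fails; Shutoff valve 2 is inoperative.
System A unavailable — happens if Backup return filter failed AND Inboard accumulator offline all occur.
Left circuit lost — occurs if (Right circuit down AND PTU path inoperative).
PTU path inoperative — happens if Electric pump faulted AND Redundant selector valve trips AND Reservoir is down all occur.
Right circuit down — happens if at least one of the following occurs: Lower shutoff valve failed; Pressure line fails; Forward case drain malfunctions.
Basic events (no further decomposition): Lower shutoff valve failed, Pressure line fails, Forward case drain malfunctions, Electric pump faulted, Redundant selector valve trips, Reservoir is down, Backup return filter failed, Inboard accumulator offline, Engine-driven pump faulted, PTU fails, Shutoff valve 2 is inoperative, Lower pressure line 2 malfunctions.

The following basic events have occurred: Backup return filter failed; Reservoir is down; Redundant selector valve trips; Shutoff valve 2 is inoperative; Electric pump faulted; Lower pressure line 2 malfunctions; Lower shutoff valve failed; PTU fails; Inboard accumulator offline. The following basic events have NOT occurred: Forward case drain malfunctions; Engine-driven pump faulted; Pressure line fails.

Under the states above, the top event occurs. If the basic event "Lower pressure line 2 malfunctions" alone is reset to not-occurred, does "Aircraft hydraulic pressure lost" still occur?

No

Counterfactual: set "Lower pressure line 2 malfunctions" to not occurred.
Right circuit down [OR]: Lower shutoff valve failed=occurs, Pressure line fails=not, Forward case drain malfunctions=not → at least one input occurs → occurs.
PTU path inoperative [AND]: Electric pump faulted=occurs, Redundant selector valve trips=occurs, Reservoir is down=occurs → all inputs occur → occurs.
Left circuit lost [AND]: Right circuit down=occurs, PTU path inoperative=occurs → all inputs occur → occurs.
System A unavailable [AND]: Backup return filter failed=occurs, Inboard accumulator offline=occurs → all inputs occur → occurs.
Standby system unavailable [OR]: System A unavailable=occurs, Engine-driven pump faulted=not, PTU fails=occurs, Shutoff valve 2 is inoperative=occurs → at least one input occurs → occurs.
Aircraft hydraulic pressure lost [AND]: Left circuit lost=occurs, Standby system unavailable=occurs, Lower pressure line 2 malfunctions=not → not all inputs occur → does not occur.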